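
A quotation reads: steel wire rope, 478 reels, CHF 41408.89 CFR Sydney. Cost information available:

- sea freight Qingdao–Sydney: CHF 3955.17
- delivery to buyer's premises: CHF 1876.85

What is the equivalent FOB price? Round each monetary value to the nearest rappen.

Not relevant to the conversion: delivery — on the buyer under both terms; not part of either seller's price.
From CFR to FOB, the seller no longer bears: freight.
FOB price = 41408.89 − 3955.17 = 37453.72

FOB price: CHF 37453.72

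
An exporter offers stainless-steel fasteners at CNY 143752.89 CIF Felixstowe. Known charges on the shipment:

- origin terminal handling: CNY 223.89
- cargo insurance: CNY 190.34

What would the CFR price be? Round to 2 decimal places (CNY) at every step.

CFR price: CNY 143562.55

Not relevant to the conversion: origin terminal — on the seller under both CIF and CFR; already in the CIF price and stays in the CFR price.
From CIF to CFR, the seller no longer bears: insurance.
CFR price = 143752.89 − 190.34 = 143562.55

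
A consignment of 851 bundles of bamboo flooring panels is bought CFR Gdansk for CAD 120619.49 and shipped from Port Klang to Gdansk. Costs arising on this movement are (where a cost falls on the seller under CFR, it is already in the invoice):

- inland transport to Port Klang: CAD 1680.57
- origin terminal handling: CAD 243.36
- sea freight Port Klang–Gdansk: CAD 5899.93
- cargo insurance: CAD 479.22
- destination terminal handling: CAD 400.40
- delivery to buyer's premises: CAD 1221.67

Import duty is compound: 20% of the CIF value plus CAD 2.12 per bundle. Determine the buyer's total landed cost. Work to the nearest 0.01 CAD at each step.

CFR: the seller pays costs through ocean freight to the destination port, but not insurance.
Already in the invoice (seller's account under CFR): inland to port, origin terminal, freight — exclude.
CIF value = CFR price + insurance = 120619.49 + 479.22 = 121098.71
Ad valorem component: 121098.71 × 20% = 24219.74
Specific component: 851 × 2.12 = 1804.12
Import duty = 24219.74 + 1804.12 = 26023.86
Buyer bears: insurance 479.22 + destination terminal 400.40 + delivery 1221.67 + duty 26023.86 = 28125.15
Landed cost = invoice 120619.49 + 28125.15 = 148744.64

Total landed cost: CAD 148744.64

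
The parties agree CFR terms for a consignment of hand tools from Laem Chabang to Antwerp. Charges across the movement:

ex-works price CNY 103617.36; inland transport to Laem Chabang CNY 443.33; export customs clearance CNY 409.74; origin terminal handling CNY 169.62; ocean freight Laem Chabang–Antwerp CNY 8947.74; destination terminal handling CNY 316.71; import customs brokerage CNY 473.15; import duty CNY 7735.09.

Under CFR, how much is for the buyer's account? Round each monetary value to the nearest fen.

Buyer's account: CNY 8524.95

CFR: the seller pays costs through ocean freight to the destination port, but not insurance.
Seller's account: goods 103617.36 + inland to port 443.33 + export clearance 409.74 + origin terminal 169.62 + freight 8947.74 = 113587.79
Buyer's account: destination terminal 316.71 + brokerage 473.15 + duty 7735.09 = 8524.95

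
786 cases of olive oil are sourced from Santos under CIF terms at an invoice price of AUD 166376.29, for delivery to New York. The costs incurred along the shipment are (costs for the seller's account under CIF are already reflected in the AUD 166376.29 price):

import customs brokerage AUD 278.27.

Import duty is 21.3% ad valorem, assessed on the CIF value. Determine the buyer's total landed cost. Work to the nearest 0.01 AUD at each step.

Total landed cost: AUD 202092.71

CIF: the seller pays costs through ocean freight and marine insurance to the destination port.
The CIF price already equals the CIF value: 166376.29
Import duty = 166376.29 × 21.3% = 35438.15
Buyer bears: brokerage 278.27 + duty 35438.15 = 35716.42
Landed cost = invoice 166376.29 + 35716.42 = 202092.71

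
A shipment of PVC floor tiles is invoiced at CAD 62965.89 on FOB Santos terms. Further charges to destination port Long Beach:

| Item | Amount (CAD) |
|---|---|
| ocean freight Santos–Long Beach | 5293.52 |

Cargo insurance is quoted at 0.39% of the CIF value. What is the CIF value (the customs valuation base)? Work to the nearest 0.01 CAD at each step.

Let C be the CIF value. C = FOB price + freight + 0.39% × C
C − 0.39% × C = 62965.89 + 5293.52
0.9961 × C = 68259.41
C = 68259.41 / 0.9961 = 68526.66
Insurance premium = 0.39% × 68526.66 = 267.25

CIF value: CAD 68526.66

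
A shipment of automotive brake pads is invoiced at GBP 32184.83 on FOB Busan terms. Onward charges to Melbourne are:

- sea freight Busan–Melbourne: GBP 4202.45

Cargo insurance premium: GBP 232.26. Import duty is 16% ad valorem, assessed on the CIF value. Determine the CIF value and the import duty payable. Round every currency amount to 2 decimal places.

CIF value: GBP 36619.54; import duty: GBP 5859.13

CIF = FOB price + freight + insurance
CIF = 32184.83 + 4202.45 + 232.26 = 36619.54
Import duty = 36619.54 × 16% = 5859.13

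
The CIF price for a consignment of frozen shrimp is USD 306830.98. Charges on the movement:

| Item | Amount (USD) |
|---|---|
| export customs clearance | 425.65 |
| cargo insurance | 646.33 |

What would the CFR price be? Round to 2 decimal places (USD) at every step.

Not relevant to the conversion: export clearance — on the seller under both CIF and CFR; already in the CIF price and stays in the CFR price.
From CIF to CFR, the seller no longer bears: insurance.
CFR price = 306830.98 − 646.33 = 306184.65

CFR price: USD 306184.65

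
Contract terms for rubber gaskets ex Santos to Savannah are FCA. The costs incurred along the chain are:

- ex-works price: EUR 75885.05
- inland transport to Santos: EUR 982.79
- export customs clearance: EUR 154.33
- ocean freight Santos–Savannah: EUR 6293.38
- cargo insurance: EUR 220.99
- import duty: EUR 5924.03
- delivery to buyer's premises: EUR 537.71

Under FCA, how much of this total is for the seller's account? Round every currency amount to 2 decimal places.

Seller's account: EUR 77022.17

FCA: the seller delivers export-cleared goods to the carrier; the buyer bears costs from that point.
Seller's account: goods 75885.05 + inland to port 982.79 + export clearance 154.33 = 77022.17
Buyer's account: freight 6293.38 + insurance 220.99 + duty 5924.03 + delivery 537.71 = 12976.11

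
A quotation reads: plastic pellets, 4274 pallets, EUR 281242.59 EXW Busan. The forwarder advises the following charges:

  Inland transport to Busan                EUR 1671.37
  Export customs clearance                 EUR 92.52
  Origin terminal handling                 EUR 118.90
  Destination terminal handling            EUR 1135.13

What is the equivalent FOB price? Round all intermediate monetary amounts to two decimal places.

Not relevant to the conversion: destination terminal — on the buyer under both terms; not part of either seller's price.
From EXW to FOB, the seller additionally bears: inland to port, export clearance, origin terminal.
FOB price = 281242.59 + 1671.37 + 92.52 + 118.90 = 283125.38

FOB price: EUR 283125.38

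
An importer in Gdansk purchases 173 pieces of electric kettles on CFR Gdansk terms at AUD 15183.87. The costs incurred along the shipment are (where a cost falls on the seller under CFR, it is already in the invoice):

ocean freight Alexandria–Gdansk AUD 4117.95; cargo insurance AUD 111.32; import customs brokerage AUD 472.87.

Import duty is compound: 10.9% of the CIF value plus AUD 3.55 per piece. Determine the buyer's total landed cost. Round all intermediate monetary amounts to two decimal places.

Total landed cost: AUD 18049.39

CFR: the seller pays costs through ocean freight to the destination port, but not insurance.
Already in the invoice (seller's account under CFR): freight — exclude.
CIF value = CFR price + insurance = 15183.87 + 111.32 = 15295.19
Ad valorem component: 15295.19 × 10.9% = 1667.18
Specific component: 173 × 3.55 = 614.15
Import duty = 1667.18 + 614.15 = 2281.33
Buyer bears: insurance 111.32 + brokerage 472.87 + duty 2281.33 = 2865.52
Landed cost = invoice 15183.87 + 2865.52 = 18049.39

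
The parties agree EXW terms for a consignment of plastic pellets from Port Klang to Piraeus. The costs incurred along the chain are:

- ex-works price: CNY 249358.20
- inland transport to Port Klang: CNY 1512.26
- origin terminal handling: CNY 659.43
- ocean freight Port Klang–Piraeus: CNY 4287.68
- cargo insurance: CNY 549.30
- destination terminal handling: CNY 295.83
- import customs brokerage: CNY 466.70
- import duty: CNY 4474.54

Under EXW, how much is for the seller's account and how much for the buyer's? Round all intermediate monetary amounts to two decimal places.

Seller: CNY 249358.20; buyer: CNY 12245.74

EXW: the seller makes goods available at their premises; the buyer bears all onward costs.
Seller's account: goods 249358.20 = 249358.20
Buyer's account: inland to port 1512.26 + origin terminal 659.43 + freight 4287.68 + insurance 549.30 + destination terminal 295.83 + brokerage 466.70 + duty 4474.54 = 12245.74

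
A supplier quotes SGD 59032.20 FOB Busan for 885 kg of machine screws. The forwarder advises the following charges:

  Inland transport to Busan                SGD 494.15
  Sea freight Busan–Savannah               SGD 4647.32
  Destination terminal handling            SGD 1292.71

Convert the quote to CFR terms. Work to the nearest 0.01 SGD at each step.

CFR price: SGD 63679.52

Not relevant to the conversion: inland to port — on the seller under both FOB and CFR; already in the FOB price and stays in the CFR price. destination terminal — on the buyer under both terms; not part of either seller's price.
From FOB to CFR, the seller additionally bears: freight.
CFR price = 59032.20 + 4647.32 = 63679.52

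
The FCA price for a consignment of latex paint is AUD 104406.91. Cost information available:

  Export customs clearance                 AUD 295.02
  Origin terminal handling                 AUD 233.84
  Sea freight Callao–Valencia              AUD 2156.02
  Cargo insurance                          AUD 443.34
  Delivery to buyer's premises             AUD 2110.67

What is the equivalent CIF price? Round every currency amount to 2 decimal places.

Not relevant to the conversion: export clearance — on the seller under both FCA and CIF; already in the FCA price and stays in the CIF price. delivery — on the buyer under both terms; not part of either seller's price.
From FCA to CIF, the seller additionally bears: origin terminal, freight, insurance.
CIF price = 104406.91 + 233.84 + 2156.02 + 443.34 = 107240.11

CIF price: AUD 107240.11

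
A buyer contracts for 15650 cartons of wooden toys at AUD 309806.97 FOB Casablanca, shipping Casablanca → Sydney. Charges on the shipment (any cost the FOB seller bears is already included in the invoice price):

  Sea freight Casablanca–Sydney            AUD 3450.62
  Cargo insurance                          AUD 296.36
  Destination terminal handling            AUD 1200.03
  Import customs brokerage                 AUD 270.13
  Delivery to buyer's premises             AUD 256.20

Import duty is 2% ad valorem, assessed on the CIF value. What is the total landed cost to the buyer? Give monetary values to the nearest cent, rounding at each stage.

FOB: the seller bears costs until goods are on board at the origin port; the buyer bears freight, insurance and all costs thereafter.
CIF value = FOB price + freight + insurance = 309806.97 + 3450.62 + 296.36 = 313553.95
Import duty = 313553.95 × 2% = 6271.08
Buyer bears: freight 3450.62 + insurance 296.36 + destination terminal 1200.03 + brokerage 270.13 + delivery 256.20 + duty 6271.08 = 11744.42
Landed cost = invoice 309806.97 + 11744.42 = 321551.39

Total landed cost: AUD 321551.39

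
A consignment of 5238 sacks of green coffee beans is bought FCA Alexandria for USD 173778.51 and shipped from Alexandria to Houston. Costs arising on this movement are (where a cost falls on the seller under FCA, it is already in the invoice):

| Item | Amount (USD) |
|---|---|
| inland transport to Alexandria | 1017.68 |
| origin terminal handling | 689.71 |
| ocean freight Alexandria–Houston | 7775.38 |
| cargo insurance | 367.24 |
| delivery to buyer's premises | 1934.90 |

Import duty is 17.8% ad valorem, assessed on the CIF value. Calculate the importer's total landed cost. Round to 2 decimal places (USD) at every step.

Total landed cost: USD 217050.47

FCA: the seller delivers export-cleared goods to the carrier; the buyer bears costs from that point.
Already in the invoice (seller's account under FCA): inland to port — exclude.
CIF value = FCA price + origin terminal + freight + insurance = 173778.51 + 689.71 + 7775.38 + 367.24 = 182610.84
Import duty = 182610.84 × 17.8% = 32504.73
Buyer bears: origin terminal 689.71 + freight 7775.38 + insurance 367.24 + delivery 1934.90 + duty 32504.73 = 43271.96
Landed cost = invoice 173778.51 + 43271.96 = 217050.47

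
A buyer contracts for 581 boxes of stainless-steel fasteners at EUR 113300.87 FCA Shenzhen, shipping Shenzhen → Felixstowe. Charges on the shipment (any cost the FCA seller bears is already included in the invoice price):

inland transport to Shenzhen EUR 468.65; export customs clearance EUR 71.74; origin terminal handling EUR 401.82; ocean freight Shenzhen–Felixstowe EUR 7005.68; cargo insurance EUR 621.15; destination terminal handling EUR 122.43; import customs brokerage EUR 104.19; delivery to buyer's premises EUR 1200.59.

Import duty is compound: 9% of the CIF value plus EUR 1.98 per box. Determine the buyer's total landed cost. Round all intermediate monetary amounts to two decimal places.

Total landed cost: EUR 134826.77

FCA: the seller delivers export-cleared goods to the carrier; the buyer bears costs from that point.
Already in the invoice (seller's account under FCA): inland to port, export clearance — exclude.
CIF value = FCA price + origin terminal + freight + insurance = 113300.87 + 401.82 + 7005.68 + 621.15 = 121329.52
Ad valorem component: 121329.52 × 9% = 10919.66
Specific component: 581 × 1.98 = 1150.38
Import duty = 10919.66 + 1150.38 = 12070.04
Buyer bears: origin terminal 401.82 + freight 7005.68 + insurance 621.15 + destination terminal 122.43 + brokerage 104.19 + delivery 1200.59 + duty 12070.04 = 21525.90
Landed cost = invoice 113300.87 + 21525.90 = 134826.77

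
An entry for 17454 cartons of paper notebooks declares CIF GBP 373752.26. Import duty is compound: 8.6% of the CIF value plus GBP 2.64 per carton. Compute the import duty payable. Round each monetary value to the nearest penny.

Ad valorem component: 373752.26 × 8.6% = 32142.69
Specific component: 17454 × 2.64 = 46078.56
Import duty = 32142.69 + 46078.56 = 78221.25

Import duty: GBP 78221.25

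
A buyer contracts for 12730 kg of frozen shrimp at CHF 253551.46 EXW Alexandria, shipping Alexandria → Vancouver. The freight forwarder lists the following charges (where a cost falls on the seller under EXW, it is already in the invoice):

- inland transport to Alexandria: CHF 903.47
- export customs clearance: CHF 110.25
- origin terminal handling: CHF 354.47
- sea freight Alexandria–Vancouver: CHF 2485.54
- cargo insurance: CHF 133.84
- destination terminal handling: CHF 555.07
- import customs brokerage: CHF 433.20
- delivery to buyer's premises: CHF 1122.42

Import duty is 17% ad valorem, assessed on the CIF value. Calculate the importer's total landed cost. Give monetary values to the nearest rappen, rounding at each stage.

EXW: the seller makes goods available at their premises; the buyer bears all onward costs.
CIF value = EXW price + inland to port + export clearance + origin terminal + freight + insurance = 253551.46 + 903.47 + 110.25 + 354.47 + 2485.54 + 133.84 = 257539.03
Import duty = 257539.03 × 17% = 43781.64
Buyer bears: inland to port 903.47 + export clearance 110.25 + origin terminal 354.47 + freight 2485.54 + insurance 133.84 + destination terminal 555.07 + brokerage 433.20 + delivery 1122.42 + duty 43781.64 = 49879.90
Landed cost = invoice 253551.46 + 49879.90 = 303431.36

Total landed cost: CHF 303431.36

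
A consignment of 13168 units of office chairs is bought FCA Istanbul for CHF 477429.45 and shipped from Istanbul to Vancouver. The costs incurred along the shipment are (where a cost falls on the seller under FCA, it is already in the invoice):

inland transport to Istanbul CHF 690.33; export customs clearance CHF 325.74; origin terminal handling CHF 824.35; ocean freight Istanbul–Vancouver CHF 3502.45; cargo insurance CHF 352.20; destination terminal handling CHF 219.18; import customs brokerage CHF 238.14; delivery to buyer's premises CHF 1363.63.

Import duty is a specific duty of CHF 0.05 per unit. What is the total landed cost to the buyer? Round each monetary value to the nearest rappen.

Total landed cost: CHF 484587.80

FCA: the seller delivers export-cleared goods to the carrier; the buyer bears costs from that point.
Already in the invoice (seller's account under FCA): inland to port, export clearance — exclude.
CIF value = FCA price + origin terminal + freight + insurance = 477429.45 + 824.35 + 3502.45 + 352.20 = 482108.45
Import duty = 13168 × 0.05 = 658.40
Buyer bears: origin terminal 824.35 + freight 3502.45 + insurance 352.20 + destination terminal 219.18 + brokerage 238.14 + delivery 1363.63 + duty 658.40 = 7158.35
Landed cost = invoice 477429.45 + 7158.35 = 484587.80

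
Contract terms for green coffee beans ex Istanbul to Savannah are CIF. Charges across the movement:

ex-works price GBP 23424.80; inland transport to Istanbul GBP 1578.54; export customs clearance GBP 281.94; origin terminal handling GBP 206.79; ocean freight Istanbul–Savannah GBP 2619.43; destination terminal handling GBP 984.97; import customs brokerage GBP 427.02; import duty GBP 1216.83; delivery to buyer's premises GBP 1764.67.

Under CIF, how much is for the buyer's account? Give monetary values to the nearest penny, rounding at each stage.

Buyer's account: GBP 4393.49

CIF: the seller pays costs through ocean freight and marine insurance to the destination port.
Seller's account: goods 23424.80 + inland to port 1578.54 + export clearance 281.94 + origin terminal 206.79 + freight 2619.43 = 28111.50
Buyer's account: destination terminal 984.97 + brokerage 427.02 + duty 1216.83 + delivery 1764.67 = 4393.49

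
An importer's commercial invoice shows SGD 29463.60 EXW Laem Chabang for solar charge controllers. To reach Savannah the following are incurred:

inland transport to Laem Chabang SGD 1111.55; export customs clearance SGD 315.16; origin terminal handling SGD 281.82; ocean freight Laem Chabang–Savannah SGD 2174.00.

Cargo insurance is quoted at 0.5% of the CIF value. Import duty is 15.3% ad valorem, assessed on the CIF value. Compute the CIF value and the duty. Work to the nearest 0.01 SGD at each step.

Let C be the CIF value. C = EXW price + pre-shipment costs + freight + 0.5% × C
C − 0.5% × C = 29463.60 + 1111.55 + 315.16 + 281.82 + 2174.00
0.995 × C = 33346.13
C = 33346.13 / 0.995 = 33513.70
Insurance premium = 0.5% × 33513.70 = 167.57
Import duty = 33513.70 × 15.3% = 5127.60

CIF value: SGD 33513.70; import duty: SGD 5127.60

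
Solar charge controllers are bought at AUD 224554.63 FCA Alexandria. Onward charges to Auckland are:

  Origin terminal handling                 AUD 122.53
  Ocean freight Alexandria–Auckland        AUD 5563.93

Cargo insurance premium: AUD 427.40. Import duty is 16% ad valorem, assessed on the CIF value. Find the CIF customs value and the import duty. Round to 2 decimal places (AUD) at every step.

CIF = FCA price + pre-shipment costs + freight + insurance
CIF = 224554.63 + 122.53 + 5563.93 + 427.40 = 230668.49
Import duty = 230668.49 × 16% = 36906.96

CIF value: AUD 230668.49; import duty: AUD 36906.96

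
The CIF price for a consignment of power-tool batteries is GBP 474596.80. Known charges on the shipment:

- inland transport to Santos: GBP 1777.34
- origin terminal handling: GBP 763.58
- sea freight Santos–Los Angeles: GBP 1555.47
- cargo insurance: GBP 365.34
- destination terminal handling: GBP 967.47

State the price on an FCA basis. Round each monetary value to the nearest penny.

FCA price: GBP 471912.41

Not relevant to the conversion: inland to port — on the seller under both CIF and FCA; already in the CIF price and stays in the FCA price. destination terminal — on the buyer under both terms; not part of either seller's price.
From CIF to FCA, the seller no longer bears: origin terminal, freight, insurance.
FCA price = 474596.80 − 763.58 − 1555.47 − 365.34 = 471912.41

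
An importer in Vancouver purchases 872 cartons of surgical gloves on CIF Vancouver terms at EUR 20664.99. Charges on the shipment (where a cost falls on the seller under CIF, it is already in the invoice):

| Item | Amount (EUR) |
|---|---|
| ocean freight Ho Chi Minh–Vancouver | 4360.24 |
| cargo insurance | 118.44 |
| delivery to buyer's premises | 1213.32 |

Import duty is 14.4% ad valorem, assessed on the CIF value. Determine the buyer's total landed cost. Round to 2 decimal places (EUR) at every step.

CIF: the seller pays costs through ocean freight and marine insurance to the destination port.
Already in the invoice (seller's account under CIF): freight, insurance — exclude.
The CIF price already equals the CIF value: 20664.99
Import duty = 20664.99 × 14.4% = 2975.76
Buyer bears: delivery 1213.32 + duty 2975.76 = 4189.08
Landed cost = invoice 20664.99 + 4189.08 = 24854.07

Total landed cost: EUR 24854.07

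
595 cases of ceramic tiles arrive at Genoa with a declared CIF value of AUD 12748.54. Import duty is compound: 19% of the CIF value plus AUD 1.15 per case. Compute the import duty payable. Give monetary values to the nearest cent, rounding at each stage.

Ad valorem component: 12748.54 × 19% = 2422.22
Specific component: 595 × 1.15 = 684.25
Import duty = 2422.22 + 684.25 = 3106.47

Import duty: AUD 3106.47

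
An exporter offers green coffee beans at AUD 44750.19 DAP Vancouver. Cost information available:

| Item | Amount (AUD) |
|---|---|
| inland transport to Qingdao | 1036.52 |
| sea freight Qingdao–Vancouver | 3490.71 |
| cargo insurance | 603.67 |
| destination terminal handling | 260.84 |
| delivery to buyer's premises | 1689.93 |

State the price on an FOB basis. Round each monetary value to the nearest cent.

Not relevant to the conversion: inland to port — on the seller under both DAP and FOB; already in the DAP price and stays in the FOB price.
From DAP to FOB, the seller no longer bears: freight, insurance, destination terminal, delivery.
FOB price = 44750.19 − 3490.71 − 603.67 − 260.84 − 1689.93 = 38705.04

FOB price: AUD 38705.04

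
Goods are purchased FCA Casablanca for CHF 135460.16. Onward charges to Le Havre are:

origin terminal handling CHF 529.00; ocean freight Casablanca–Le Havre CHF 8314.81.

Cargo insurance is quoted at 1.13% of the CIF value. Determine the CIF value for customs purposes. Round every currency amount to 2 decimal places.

CIF value: CHF 145953.24

Let C be the CIF value. C = FCA price + pre-shipment costs + freight + 1.13% × C
C − 1.13% × C = 135460.16 + 529.00 + 8314.81
0.9887 × C = 144303.97
C = 144303.97 / 0.9887 = 145953.24
Insurance premium = 1.13% × 145953.24 = 1649.27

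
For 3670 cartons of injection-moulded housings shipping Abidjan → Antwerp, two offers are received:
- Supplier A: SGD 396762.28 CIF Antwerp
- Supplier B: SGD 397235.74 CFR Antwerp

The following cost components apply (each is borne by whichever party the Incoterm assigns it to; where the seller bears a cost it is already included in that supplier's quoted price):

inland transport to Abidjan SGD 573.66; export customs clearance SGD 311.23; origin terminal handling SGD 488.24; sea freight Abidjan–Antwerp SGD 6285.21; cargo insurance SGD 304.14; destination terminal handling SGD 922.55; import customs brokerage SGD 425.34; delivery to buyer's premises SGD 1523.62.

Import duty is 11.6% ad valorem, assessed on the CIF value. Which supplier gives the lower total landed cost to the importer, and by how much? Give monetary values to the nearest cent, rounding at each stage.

Supplier A (CIF):
The CIF price already equals the CIF value: 396762.28
Import duty = 396762.28 × 11.6% = 46024.42
Buyer bears (A): 922.55 + 425.34 + 1523.62 = 2871.51
Landed cost (A) = invoice 396762.28 + 2871.51 + duty 46024.42 = 445658.21
Supplier B (CFR):
CIF value = CFR price + insurance = 397235.74 + 304.14 = 397539.88
Import duty = 397539.88 × 11.6% = 46114.63
Buyer bears (B): 304.14 + 922.55 + 425.34 + 1523.62 = 3175.65
Landed cost (B) = invoice 397235.74 + 3175.65 + duty 46114.63 = 446526.02
Difference = |445658.21 − 446526.02| = 867.81

Supplier A is cheaper by SGD 867.81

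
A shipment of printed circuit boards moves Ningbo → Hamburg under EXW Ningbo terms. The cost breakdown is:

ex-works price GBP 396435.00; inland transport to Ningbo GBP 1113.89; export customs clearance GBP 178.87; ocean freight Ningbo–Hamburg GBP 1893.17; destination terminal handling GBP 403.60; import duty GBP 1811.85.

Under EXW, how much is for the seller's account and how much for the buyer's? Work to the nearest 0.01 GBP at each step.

Seller: GBP 396435.00; buyer: GBP 5401.38

EXW: the seller makes goods available at their premises; the buyer bears all onward costs.
Seller's account: goods 396435.00 = 396435.00
Buyer's account: inland to port 1113.89 + export clearance 178.87 + freight 1893.17 + destination terminal 403.60 + duty 1811.85 = 5401.38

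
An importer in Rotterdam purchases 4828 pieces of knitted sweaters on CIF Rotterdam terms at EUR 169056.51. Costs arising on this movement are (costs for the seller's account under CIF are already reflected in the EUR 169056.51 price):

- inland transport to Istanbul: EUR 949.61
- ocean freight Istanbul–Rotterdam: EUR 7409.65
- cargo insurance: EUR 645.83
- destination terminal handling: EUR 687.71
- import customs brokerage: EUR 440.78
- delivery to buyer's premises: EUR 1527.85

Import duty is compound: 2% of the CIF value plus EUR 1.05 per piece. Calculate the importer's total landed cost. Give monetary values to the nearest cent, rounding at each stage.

Total landed cost: EUR 180163.38

CIF: the seller pays costs through ocean freight and marine insurance to the destination port.
Already in the invoice (seller's account under CIF): inland to port, freight, insurance — exclude.
The CIF price already equals the CIF value: 169056.51
Ad valorem component: 169056.51 × 2% = 3381.13
Specific component: 4828 × 1.05 = 5069.40
Import duty = 3381.13 + 5069.40 = 8450.53
Buyer bears: destination terminal 687.71 + brokerage 440.78 + delivery 1527.85 + duty 8450.53 = 11106.87
Landed cost = invoice 169056.51 + 11106.87 = 180163.38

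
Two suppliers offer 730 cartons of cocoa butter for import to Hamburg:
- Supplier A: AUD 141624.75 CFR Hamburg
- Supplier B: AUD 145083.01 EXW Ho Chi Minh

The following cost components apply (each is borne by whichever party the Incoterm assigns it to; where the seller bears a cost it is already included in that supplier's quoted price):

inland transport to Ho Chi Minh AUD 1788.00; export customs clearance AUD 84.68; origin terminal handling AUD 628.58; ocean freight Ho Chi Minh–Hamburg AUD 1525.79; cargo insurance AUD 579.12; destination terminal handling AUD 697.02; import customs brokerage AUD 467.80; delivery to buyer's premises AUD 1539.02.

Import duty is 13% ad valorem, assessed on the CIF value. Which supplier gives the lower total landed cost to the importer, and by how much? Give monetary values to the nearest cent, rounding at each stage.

Supplier A (CFR):
CIF value = CFR price + insurance = 141624.75 + 579.12 = 142203.87
Import duty = 142203.87 × 13% = 18486.50
Buyer bears (A): 579.12 + 697.02 + 467.80 + 1539.02 = 3282.96
Landed cost (A) = invoice 141624.75 + 3282.96 + duty 18486.50 = 163394.21
Supplier B (EXW):
CIF value = EXW price + inland to port + export clearance + origin terminal + freight + insurance = 145083.01 + 1788.00 + 84.68 + 628.58 + 1525.79 + 579.12 = 149689.18
Import duty = 149689.18 × 13% = 19459.59
Buyer bears (B): 1788.00 + 84.68 + 628.58 + 1525.79 + 579.12 + 697.02 + 467.80 + 1539.02 = 7310.01
Landed cost (B) = invoice 145083.01 + 7310.01 + duty 19459.59 = 171852.61
Difference = |163394.21 − 171852.61| = 8458.40

Supplier A is cheaper by AUD 8458.40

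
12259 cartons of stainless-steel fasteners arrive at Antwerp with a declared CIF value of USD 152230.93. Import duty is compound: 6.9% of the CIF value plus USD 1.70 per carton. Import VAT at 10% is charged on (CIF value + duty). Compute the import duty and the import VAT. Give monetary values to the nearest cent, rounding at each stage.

Ad valorem component: 152230.93 × 6.9% = 10503.93
Specific component: 12259 × 1.70 = 20840.30
Import duty = 10503.93 + 20840.30 = 31344.23
VAT base = CIF + duty = 152230.93 + 31344.23 = 183575.16
Import VAT = 183575.16 × 10% = 18357.52

Import duty: USD 31344.23; import VAT: USD 18357.52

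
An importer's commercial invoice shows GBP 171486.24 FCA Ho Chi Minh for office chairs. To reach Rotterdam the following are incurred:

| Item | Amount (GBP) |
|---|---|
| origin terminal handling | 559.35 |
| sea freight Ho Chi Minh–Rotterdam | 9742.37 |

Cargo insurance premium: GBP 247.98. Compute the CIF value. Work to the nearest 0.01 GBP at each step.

CIF value: GBP 182035.94

CIF = FCA price + pre-shipment costs + freight + insurance
CIF = 171486.24 + 559.35 + 9742.37 + 247.98 = 182035.94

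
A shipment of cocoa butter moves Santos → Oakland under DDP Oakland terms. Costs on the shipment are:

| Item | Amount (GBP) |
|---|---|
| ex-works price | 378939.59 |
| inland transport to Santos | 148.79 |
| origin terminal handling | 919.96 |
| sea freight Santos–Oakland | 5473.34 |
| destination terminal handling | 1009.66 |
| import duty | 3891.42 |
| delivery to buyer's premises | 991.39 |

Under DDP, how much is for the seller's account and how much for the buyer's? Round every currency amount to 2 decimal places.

Seller: GBP 391374.15; buyer: GBP 0.00

DDP: the seller bears all costs including import duty.
Seller's account: goods 378939.59 + inland to port 148.79 + origin terminal 919.96 + freight 5473.34 + destination terminal 1009.66 + duty 3891.42 + delivery 991.39 = 391374.15
Buyer's account: 0.00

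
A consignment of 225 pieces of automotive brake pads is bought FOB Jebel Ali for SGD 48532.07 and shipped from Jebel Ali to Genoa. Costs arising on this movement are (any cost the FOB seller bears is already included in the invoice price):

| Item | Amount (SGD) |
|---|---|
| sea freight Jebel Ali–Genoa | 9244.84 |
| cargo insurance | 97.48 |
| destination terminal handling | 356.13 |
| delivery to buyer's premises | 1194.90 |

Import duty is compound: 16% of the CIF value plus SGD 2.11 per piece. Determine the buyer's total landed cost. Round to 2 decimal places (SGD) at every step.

Total landed cost: SGD 69160.07

FOB: the seller bears costs until goods are on board at the origin port; the buyer bears freight, insurance and all costs thereafter.
CIF value = FOB price + freight + insurance = 48532.07 + 9244.84 + 97.48 = 57874.39
Ad valorem component: 57874.39 × 16% = 9259.90
Specific component: 225 × 2.11 = 474.75
Import duty = 9259.90 + 474.75 = 9734.65
Buyer bears: freight 9244.84 + insurance 97.48 + destination terminal 356.13 + delivery 1194.90 + duty 9734.65 = 20628.00
Landed cost = invoice 48532.07 + 20628.00 = 69160.07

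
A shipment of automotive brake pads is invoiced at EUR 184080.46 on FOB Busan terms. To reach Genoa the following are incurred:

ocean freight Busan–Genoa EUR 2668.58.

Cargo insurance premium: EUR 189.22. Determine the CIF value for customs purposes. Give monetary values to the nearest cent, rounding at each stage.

CIF value: EUR 186938.26

CIF = FOB price + freight + insurance
CIF = 184080.46 + 2668.58 + 189.22 = 186938.26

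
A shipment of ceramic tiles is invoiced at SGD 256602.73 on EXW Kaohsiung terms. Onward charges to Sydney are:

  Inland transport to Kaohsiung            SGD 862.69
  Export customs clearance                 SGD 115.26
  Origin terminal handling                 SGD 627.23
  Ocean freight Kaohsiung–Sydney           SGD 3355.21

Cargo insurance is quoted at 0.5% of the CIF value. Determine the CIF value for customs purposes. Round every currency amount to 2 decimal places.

Let C be the CIF value. C = EXW price + pre-shipment costs + freight + 0.5% × C
C − 0.5% × C = 256602.73 + 862.69 + 115.26 + 627.23 + 3355.21
0.995 × C = 261563.12
C = 261563.12 / 0.995 = 262877.51
Insurance premium = 0.5% × 262877.51 = 1314.39

CIF value: SGD 262877.51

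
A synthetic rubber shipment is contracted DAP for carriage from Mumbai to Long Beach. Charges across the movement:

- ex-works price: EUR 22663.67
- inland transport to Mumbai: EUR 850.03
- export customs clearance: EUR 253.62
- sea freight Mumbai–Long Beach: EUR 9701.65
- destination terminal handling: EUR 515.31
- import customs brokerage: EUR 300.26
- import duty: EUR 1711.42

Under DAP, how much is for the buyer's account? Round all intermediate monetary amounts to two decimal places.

Buyer's account: EUR 2011.68

DAP: the seller bears all costs to the named destination except import duty and clearance.
Seller's account: goods 22663.67 + inland to port 850.03 + export clearance 253.62 + freight 9701.65 + destination terminal 515.31 = 33984.28
Buyer's account: brokerage 300.26 + duty 1711.42 = 2011.68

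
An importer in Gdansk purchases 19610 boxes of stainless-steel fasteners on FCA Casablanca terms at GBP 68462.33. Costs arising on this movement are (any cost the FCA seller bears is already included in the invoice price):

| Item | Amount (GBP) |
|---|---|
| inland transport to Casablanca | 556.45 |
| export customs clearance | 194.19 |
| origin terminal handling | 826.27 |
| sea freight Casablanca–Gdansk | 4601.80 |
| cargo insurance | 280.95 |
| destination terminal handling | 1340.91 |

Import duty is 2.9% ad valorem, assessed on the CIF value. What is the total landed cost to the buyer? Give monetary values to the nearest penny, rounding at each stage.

Total landed cost: GBP 77663.23

FCA: the seller delivers export-cleared goods to the carrier; the buyer bears costs from that point.
Already in the invoice (seller's account under FCA): inland to port, export clearance — exclude.
CIF value = FCA price + origin terminal + freight + insurance = 68462.33 + 826.27 + 4601.80 + 280.95 = 74171.35
Import duty = 74171.35 × 2.9% = 2150.97
Buyer bears: origin terminal 826.27 + freight 4601.80 + insurance 280.95 + destination terminal 1340.91 + duty 2150.97 = 9200.90
Landed cost = invoice 68462.33 + 9200.90 = 77663.23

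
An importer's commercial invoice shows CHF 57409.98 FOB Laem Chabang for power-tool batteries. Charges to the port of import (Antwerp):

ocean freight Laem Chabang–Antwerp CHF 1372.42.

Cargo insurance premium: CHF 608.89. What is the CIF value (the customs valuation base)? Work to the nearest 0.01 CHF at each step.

CIF value: CHF 59391.29

CIF = FOB price + freight + insurance
CIF = 57409.98 + 1372.42 + 608.89 = 59391.29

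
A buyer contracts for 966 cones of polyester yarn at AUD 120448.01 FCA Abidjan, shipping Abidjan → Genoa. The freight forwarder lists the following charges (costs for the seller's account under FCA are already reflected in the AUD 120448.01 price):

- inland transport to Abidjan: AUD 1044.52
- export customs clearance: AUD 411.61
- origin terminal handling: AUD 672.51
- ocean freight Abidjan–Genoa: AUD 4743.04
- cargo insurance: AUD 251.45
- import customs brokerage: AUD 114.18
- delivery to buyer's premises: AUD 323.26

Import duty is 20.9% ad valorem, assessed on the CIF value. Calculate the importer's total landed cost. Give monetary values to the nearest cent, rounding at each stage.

Total landed cost: AUD 152910.49

FCA: the seller delivers export-cleared goods to the carrier; the buyer bears costs from that point.
Already in the invoice (seller's account under FCA): inland to port, export clearance — exclude.
CIF value = FCA price + origin terminal + freight + insurance = 120448.01 + 672.51 + 4743.04 + 251.45 = 126115.01
Import duty = 126115.01 × 20.9% = 26358.04
Buyer bears: origin terminal 672.51 + freight 4743.04 + insurance 251.45 + brokerage 114.18 + delivery 323.26 + duty 26358.04 = 32462.48
Landed cost = invoice 120448.01 + 32462.48 = 152910.49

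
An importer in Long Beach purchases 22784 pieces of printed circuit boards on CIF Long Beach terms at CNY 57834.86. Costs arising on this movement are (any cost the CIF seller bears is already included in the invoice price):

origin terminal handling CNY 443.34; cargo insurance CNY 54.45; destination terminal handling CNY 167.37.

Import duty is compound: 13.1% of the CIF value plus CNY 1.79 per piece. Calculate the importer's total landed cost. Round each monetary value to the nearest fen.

Total landed cost: CNY 106361.96

CIF: the seller pays costs through ocean freight and marine insurance to the destination port.
Already in the invoice (seller's account under CIF): origin terminal, insurance — exclude.
The CIF price already equals the CIF value: 57834.86
Ad valorem component: 57834.86 × 13.1% = 7576.37
Specific component: 22784 × 1.79 = 40783.36
Import duty = 7576.37 + 40783.36 = 48359.73
Buyer bears: destination terminal 167.37 + duty 48359.73 = 48527.10
Landed cost = invoice 57834.86 + 48527.10 = 106361.96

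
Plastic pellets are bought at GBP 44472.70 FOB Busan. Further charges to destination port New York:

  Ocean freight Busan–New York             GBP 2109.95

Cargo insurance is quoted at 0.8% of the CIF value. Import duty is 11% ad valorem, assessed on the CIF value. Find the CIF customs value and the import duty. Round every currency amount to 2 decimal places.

CIF value: GBP 46958.32; import duty: GBP 5165.42

Let C be the CIF value. C = FOB price + freight + 0.8% × C
C − 0.8% × C = 44472.70 + 2109.95
0.992 × C = 46582.65
C = 46582.65 / 0.992 = 46958.32
Insurance premium = 0.8% × 46958.32 = 375.67
Import duty = 46958.32 × 11% = 5165.42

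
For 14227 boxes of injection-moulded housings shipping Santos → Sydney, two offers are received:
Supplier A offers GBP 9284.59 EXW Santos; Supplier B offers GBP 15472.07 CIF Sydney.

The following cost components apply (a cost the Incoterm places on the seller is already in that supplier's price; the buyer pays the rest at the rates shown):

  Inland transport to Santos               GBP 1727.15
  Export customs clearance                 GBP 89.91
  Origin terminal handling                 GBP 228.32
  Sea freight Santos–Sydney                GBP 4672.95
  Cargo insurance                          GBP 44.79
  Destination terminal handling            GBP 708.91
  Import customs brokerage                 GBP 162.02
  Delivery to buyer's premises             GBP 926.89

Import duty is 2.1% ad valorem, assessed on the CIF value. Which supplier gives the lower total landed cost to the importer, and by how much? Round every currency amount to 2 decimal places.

Supplier A (EXW):
CIF value = EXW price + inland to port + export clearance + origin terminal + freight + insurance = 9284.59 + 1727.15 + 89.91 + 228.32 + 4672.95 + 44.79 = 16047.71
Import duty = 16047.71 × 2.1% = 337.00
Buyer bears (A): 1727.15 + 89.91 + 228.32 + 4672.95 + 44.79 + 708.91 + 162.02 + 926.89 = 8560.94
Landed cost (A) = invoice 9284.59 + 8560.94 + duty 337.00 = 18182.53
Supplier B (CIF):
The CIF price already equals the CIF value: 15472.07
Import duty = 15472.07 × 2.1% = 324.91
Buyer bears (B): 708.91 + 162.02 + 926.89 = 1797.82
Landed cost (B) = invoice 15472.07 + 1797.82 + duty 324.91 = 17594.80
Difference = |18182.53 − 17594.80| = 587.73

Supplier B is cheaper by GBP 587.73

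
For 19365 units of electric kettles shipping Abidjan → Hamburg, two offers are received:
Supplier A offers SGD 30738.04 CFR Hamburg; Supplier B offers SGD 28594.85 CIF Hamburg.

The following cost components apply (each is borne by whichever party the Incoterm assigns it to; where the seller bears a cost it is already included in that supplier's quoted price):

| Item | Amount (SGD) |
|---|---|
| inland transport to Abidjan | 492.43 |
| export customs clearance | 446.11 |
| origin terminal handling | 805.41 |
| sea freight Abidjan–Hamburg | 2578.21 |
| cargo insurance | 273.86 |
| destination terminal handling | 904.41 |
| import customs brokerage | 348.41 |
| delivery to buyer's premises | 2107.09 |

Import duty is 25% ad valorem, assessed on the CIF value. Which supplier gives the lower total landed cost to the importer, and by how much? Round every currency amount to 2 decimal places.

Supplier B is cheaper by SGD 3021.32

Supplier A (CFR):
CIF value = CFR price + insurance = 30738.04 + 273.86 = 31011.90
Import duty = 31011.90 × 25% = 7752.98
Buyer bears (A): 273.86 + 904.41 + 348.41 + 2107.09 = 3633.77
Landed cost (A) = invoice 30738.04 + 3633.77 + duty 7752.98 = 42124.79
Supplier B (CIF):
The CIF price already equals the CIF value: 28594.85
Import duty = 28594.85 × 25% = 7148.71
Buyer bears (B): 904.41 + 348.41 + 2107.09 = 3359.91
Landed cost (B) = invoice 28594.85 + 3359.91 + duty 7148.71 = 39103.47
Difference = |42124.79 − 39103.47| = 3021.32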